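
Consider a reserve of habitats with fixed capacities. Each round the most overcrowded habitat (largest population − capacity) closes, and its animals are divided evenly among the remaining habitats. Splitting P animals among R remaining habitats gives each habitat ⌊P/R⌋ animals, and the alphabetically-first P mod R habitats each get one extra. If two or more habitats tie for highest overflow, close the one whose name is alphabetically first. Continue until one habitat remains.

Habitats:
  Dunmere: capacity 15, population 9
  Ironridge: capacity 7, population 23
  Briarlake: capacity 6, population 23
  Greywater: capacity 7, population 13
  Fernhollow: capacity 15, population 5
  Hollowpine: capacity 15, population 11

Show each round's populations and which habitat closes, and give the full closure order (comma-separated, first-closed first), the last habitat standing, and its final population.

Closure order: Briarlake, Ironridge, Greywater, Dunmere, Hollowpine
Last habitat: Fernhollow with 84 animals

Round 1: Briarlake=23 Dunmere=9 Fernhollow=5 Greywater=13 Hollowpine=11 Ironridge=23 → close Briarlake (overflow 17)
  23÷5 = 4 each, +1 to first 3
Round 2: Dunmere=14 Fernhollow=10 Greywater=18 Hollowpine=15 Ironridge=27 → close Ironridge (overflow 20)
  27÷4 = 6 each, +1 to first 3
Round 3: Dunmere=21 Fernhollow=17 Greywater=25 Hollowpine=21 → close Greywater (overflow 18)
  25÷3 = 8 each, +1 to first 1
Round 4: Dunmere=30 Fernhollow=25 Hollowpine=29 → close Dunmere (overflow 15)
  30÷2 = 15 each, +1 to first 0
Round 5: Fernhollow=40 Hollowpine=44 → close Hollowpine (overflow 29)
  44÷1 = 44 each, +1 to first 0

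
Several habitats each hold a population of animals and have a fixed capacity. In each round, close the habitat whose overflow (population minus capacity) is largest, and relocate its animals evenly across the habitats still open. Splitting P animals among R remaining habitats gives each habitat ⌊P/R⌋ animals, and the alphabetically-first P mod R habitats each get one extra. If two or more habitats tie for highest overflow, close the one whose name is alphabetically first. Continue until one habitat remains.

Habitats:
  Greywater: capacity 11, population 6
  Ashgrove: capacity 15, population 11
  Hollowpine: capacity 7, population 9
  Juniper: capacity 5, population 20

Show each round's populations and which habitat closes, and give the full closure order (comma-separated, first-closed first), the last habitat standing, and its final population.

Round 1: Ashgrove=11 Greywater=6 Hollowpine=9 Juniper=20 → close Juniper (overflow 15)
  20÷3 = 6 each, +1 to first 2
Round 2: Ashgrove=18 Greywater=13 Hollowpine=15 → close Hollowpine (overflow 8)
  15÷2 = 7 each, +1 to first 1
Round 3: Ashgrove=26 Greywater=20 → close Ashgrove (overflow 11)
  26÷1 = 26 each, +1 to first 0

Closure order: Juniper, Hollowpine, Ashgrove
Last habitat: Greywater with 46 animals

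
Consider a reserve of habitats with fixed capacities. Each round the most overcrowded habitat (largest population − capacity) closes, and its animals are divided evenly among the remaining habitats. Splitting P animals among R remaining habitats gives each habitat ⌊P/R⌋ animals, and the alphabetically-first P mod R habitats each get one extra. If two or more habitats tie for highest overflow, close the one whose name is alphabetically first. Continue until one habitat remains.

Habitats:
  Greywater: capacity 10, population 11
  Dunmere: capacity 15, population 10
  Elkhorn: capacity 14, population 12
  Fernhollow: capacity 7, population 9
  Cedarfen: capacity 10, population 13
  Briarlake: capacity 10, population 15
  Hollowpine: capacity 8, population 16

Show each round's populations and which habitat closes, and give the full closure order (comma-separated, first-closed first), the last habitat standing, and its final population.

Closure order: Hollowpine, Briarlake, Cedarfen, Fernhollow, Greywater, Elkhorn
Last habitat: Dunmere with 86 animals

Round 1: Briarlake=15 Cedarfen=13 Dunmere=10 Elkhorn=12 Fernhollow=9 Greywater=11 Hollowpine=16 → close Hollowpine (overflow 8)
  16÷6 = 2 each, +1 to first 4
Round 2: Briarlake=18 Cedarfen=16 Dunmere=13 Elkhorn=15 Fernhollow=11 Greywater=13 → close Briarlake (overflow 8)
  18÷5 = 3 each, +1 to first 3
Round 3: Cedarfen=20 Dunmere=17 Elkhorn=19 Fernhollow=14 Greywater=16 → close Cedarfen (overflow 10)
  20÷4 = 5 each, +1 to first 0
Round 4: Dunmere=22 Elkhorn=24 Fernhollow=19 Greywater=21 → close Fernhollow (overflow 12)
  19÷3 = 6 each, +1 to first 1
Round 5: Dunmere=29 Elkhorn=30 Greywater=27 → close Greywater (overflow 17)
  27÷2 = 13 each, +1 to first 1
Round 6: Dunmere=43 Elkhorn=43 → close Elkhorn (overflow 29)
  43÷1 = 43 each, +1 to first 0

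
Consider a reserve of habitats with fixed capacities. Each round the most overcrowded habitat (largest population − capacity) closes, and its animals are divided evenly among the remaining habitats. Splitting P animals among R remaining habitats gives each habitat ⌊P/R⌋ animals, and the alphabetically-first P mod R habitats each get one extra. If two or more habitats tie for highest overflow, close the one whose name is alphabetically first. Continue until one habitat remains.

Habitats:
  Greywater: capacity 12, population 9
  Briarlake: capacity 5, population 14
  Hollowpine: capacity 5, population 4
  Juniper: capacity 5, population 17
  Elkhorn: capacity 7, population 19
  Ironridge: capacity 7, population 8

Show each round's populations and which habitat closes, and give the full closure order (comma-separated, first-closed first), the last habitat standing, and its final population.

Round 1: Briarlake=14 Elkhorn=19 Greywater=9 Hollowpine=4 Ironridge=8 Juniper=17 → close Elkhorn (overflow 12)
  19÷5 = 3 each, +1 to first 4
Round 2: Briarlake=18 Greywater=13 Hollowpine=8 Ironridge=12 Juniper=20 → close Juniper (overflow 15)
  20÷4 = 5 each, +1 to first 0
Round 3: Briarlake=23 Greywater=18 Hollowpine=13 Ironridge=17 → close Briarlake (overflow 18)
  23÷3 = 7 each, +1 to first 2
Round 4: Greywater=26 Hollowpine=21 Ironridge=24 → close Ironridge (overflow 17)
  24÷2 = 12 each, +1 to first 0
Round 5: Greywater=38 Hollowpine=33 → close Hollowpine (overflow 28)
  33÷1 = 33 each, +1 to first 0

Closure order: Elkhorn, Juniper, Briarlake, Ironridge, Hollowpine
Last habitat: Greywater with 71 animals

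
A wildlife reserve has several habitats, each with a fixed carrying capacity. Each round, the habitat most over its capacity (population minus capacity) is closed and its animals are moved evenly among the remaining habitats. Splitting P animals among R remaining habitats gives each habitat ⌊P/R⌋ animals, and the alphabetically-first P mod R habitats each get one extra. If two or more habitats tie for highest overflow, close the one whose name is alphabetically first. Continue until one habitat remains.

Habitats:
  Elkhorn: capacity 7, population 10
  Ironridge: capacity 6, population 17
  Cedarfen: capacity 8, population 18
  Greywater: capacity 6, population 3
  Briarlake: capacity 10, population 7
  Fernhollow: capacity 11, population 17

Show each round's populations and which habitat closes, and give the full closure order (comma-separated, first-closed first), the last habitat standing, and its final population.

Round 1: Briarlake=7 Cedarfen=18 Elkhorn=10 Fernhollow=17 Greywater=3 Ironridge=17 → close Ironridge (overflow 11)
  17÷5 = 3 each, +1 to first 2
Round 2: Briarlake=11 Cedarfen=22 Elkhorn=13 Fernhollow=20 Greywater=6 → close Cedarfen (overflow 14)
  22÷4 = 5 each, +1 to first 2
Round 3: Briarlake=17 Elkhorn=19 Fernhollow=25 Greywater=11 → close Fernhollow (overflow 14)
  25÷3 = 8 each, +1 to first 1
Round 4: Briarlake=26 Elkhorn=27 Greywater=19 → close Elkhorn (overflow 20)
  27÷2 = 13 each, +1 to first 1
Round 5: Briarlake=40 Greywater=32 → close Briarlake (overflow 30)
  40÷1 = 40 each, +1 to first 0

Closure order: Ironridge, Cedarfen, Fernhollow, Elkhorn, Briarlake
Last habitat: Greywater with 72 animals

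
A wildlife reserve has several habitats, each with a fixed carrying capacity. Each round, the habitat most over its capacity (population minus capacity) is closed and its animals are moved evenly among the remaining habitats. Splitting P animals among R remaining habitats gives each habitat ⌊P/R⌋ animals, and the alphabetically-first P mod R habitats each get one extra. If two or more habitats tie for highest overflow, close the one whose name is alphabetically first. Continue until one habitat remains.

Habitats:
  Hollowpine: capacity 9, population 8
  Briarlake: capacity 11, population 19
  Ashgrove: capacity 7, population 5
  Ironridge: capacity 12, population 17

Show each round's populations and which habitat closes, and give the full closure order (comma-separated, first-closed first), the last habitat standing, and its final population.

Round 1: Ashgrove=5 Briarlake=19 Hollowpine=8 Ironridge=17 → close Briarlake (overflow 8)
  19÷3 = 6 each, +1 to first 1
Round 2: Ashgrove=12 Hollowpine=14 Ironridge=23 → close Ironridge (overflow 11)
  23÷2 = 11 each, +1 to first 1
Round 3: Ashgrove=24 Hollowpine=25 → close Ashgrove (overflow 17)
  24÷1 = 24 each, +1 to first 0

Closure order: Briarlake, Ironridge, Ashgrove
Last habitat: Hollowpine with 49 animals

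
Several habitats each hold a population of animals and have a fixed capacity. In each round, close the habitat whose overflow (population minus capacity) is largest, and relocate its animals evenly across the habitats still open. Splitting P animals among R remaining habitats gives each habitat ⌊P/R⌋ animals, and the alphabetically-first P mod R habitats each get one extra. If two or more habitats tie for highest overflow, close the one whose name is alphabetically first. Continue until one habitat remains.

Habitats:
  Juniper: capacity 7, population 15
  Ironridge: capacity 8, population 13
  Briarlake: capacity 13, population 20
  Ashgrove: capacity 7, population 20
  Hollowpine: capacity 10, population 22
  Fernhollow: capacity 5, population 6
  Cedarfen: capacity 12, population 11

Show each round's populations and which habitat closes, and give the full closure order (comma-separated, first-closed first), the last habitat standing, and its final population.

Closure order: Ashgrove, Hollowpine, Briarlake, Juniper, Ironridge, Cedarfen
Last habitat: Fernhollow with 107 animals

Round 1: Ashgrove=20 Briarlake=20 Cedarfen=11 Fernhollow=6 Hollowpine=22 Ironridge=13 Juniper=15 → close Ashgrove (overflow 13)
  20÷6 = 3 each, +1 to first 2
Round 2: Briarlake=24 Cedarfen=15 Fernhollow=9 Hollowpine=25 Ironridge=16 Juniper=18 → close Hollowpine (overflow 15)
  25÷5 = 5 each, +1 to first 0
Round 3: Briarlake=29 Cedarfen=20 Fernhollow=14 Ironridge=21 Juniper=23 → close Briarlake (overflow 16)
  29÷4 = 7 each, +1 to first 1
Round 4: Cedarfen=28 Fernhollow=21 Ironridge=28 Juniper=30 → close Juniper (overflow 23)
  30÷3 = 10 each, +1 to first 0
Round 5: Cedarfen=38 Fernhollow=31 Ironridge=38 → close Ironridge (overflow 30)
  38÷2 = 19 each, +1 to first 0
Round 6: Cedarfen=57 Fernhollow=50 → close Cedarfen (overflow 45)
  57÷1 = 57 each, +1 to first 0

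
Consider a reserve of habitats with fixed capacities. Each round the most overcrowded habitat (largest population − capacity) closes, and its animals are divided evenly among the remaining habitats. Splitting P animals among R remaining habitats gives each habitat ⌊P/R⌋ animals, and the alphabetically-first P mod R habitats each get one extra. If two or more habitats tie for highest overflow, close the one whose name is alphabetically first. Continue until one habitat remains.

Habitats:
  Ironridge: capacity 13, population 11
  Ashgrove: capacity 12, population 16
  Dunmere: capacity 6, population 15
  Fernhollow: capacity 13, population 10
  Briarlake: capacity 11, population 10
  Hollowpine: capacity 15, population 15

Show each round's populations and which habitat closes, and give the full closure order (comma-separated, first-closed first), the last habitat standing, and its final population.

Closure order: Dunmere, Ashgrove, Hollowpine, Briarlake, Fernhollow
Last habitat: Ironridge with 77 animals

Round 1: Ashgrove=16 Briarlake=10 Dunmere=15 Fernhollow=10 Hollowpine=15 Ironridge=11 → close Dunmere (overflow 9)
  15÷5 = 3 each, +1 to first 0
Round 2: Ashgrove=19 Briarlake=13 Fernhollow=13 Hollowpine=18 Ironridge=14 → close Ashgrove (overflow 7)
  19÷4 = 4 each, +1 to first 3
Round 3: Briarlake=18 Fernhollow=18 Hollowpine=23 Ironridge=18 → close Hollowpine (overflow 8)
  23÷3 = 7 each, +1 to first 2
Round 4: Briarlake=26 Fernhollow=26 Ironridge=25 → close Briarlake (overflow 15)
  26÷2 = 13 each, +1 to first 0
Round 5: Fernhollow=39 Ironridge=38 → close Fernhollow (overflow 26)
  39÷1 = 39 each, +1 to first 0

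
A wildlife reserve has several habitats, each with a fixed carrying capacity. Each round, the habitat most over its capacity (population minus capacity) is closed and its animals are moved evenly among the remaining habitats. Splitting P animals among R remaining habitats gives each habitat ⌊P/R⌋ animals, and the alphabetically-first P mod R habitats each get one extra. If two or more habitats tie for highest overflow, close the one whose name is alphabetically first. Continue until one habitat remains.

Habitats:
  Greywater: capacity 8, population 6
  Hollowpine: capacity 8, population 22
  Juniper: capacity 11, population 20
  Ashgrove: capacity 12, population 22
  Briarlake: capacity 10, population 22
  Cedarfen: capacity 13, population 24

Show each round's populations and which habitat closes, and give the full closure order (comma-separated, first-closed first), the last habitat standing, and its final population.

Round 1: Ashgrove=22 Briarlake=22 Cedarfen=24 Greywater=6 Hollowpine=22 Juniper=20 → close Hollowpine (overflow 14)
  22÷5 = 4 each, +1 to first 2
Round 2: Ashgrove=27 Briarlake=27 Cedarfen=28 Greywater=10 Juniper=24 → close Briarlake (overflow 17)
  27÷4 = 6 each, +1 to first 3
Round 3: Ashgrove=34 Cedarfen=35 Greywater=17 Juniper=30 → close Ashgrove (overflow 22)
  34÷3 = 11 each, +1 to first 1
Round 4: Cedarfen=47 Greywater=28 Juniper=41 → close Cedarfen (overflow 34)
  47÷2 = 23 each, +1 to first 1
Round 5: Greywater=52 Juniper=64 → close Juniper (overflow 53)
  64÷1 = 64 each, +1 to first 0

Closure order: Hollowpine, Briarlake, Ashgrove, Cedarfen, Juniper
Last habitat: Greywater with 116 animals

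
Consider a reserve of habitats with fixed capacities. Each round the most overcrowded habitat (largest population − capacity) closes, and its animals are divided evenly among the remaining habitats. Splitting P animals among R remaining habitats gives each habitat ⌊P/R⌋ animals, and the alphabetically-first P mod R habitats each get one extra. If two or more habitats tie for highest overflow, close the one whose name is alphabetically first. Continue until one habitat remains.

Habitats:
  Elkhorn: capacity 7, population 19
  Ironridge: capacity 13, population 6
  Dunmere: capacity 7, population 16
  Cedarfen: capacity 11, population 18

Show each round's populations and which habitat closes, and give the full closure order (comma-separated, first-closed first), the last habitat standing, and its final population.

Closure order: Elkhorn, Dunmere, Cedarfen
Last habitat: Ironridge with 59 animals

Round 1: Cedarfen=18 Dunmere=16 Elkhorn=19 Ironridge=6 → close Elkhorn (overflow 12)
  19÷3 = 6 each, +1 to first 1
Round 2: Cedarfen=25 Dunmere=22 Ironridge=12 → close Dunmere (overflow 15)
  22÷2 = 11 each, +1 to first 0
Round 3: Cedarfen=36 Ironridge=23 → close Cedarfen (overflow 25)
  36÷1 = 36 each, +1 to first 0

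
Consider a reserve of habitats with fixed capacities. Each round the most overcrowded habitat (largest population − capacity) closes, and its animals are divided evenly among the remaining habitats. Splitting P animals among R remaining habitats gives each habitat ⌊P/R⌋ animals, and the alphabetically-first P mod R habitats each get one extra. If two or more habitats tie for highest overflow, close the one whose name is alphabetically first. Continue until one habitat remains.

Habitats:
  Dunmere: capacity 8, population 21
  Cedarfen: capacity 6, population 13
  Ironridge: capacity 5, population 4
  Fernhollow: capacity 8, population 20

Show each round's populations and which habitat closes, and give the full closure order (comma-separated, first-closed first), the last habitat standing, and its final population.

Closure order: Dunmere, Fernhollow, Cedarfen
Last habitat: Ironridge with 58 animals

Round 1: Cedarfen=13 Dunmere=21 Fernhollow=20 Ironridge=4 → close Dunmere (overflow 13)
  21÷3 = 7 each, +1 to first 0
Round 2: Cedarfen=20 Fernhollow=27 Ironridge=11 → close Fernhollow (overflow 19)
  27÷2 = 13 each, +1 to first 1
Round 3: Cedarfen=34 Ironridge=24 → close Cedarfen (overflow 28)
  34÷1 = 34 each, +1 to first 0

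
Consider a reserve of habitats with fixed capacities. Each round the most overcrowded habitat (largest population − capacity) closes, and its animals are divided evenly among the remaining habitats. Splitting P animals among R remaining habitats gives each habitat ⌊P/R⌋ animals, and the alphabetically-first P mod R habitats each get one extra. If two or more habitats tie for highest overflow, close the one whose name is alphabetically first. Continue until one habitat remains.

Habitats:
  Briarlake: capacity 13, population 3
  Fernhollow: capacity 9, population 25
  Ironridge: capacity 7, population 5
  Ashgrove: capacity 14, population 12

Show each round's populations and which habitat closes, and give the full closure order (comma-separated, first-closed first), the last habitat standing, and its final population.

Closure order: Fernhollow, Ashgrove, Ironridge
Last habitat: Briarlake with 45 animals

Round 1: Ashgrove=12 Briarlake=3 Fernhollow=25 Ironridge=5 → close Fernhollow (overflow 16)
  25÷3 = 8 each, +1 to first 1
Round 2: Ashgrove=21 Briarlake=11 Ironridge=13 → close Ashgrove (overflow 7)
  21÷2 = 10 each, +1 to first 1
Round 3: Briarlake=22 Ironridge=23 → close Ironridge (overflow 16)
  23÷1 = 23 each, +1 to first 0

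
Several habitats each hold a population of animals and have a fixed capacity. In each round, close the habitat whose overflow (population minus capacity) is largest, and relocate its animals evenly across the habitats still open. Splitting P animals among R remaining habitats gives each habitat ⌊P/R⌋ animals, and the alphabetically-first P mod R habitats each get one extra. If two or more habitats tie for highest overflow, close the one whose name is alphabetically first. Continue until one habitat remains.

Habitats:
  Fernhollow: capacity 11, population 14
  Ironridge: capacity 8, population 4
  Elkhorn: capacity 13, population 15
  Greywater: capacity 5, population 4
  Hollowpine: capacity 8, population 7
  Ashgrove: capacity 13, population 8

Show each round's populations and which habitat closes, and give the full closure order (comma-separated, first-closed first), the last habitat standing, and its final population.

Closure order: Fernhollow, Elkhorn, Greywater, Hollowpine, Ashgrove
Last habitat: Ironridge with 52 animals

Round 1: Ashgrove=8 Elkhorn=15 Fernhollow=14 Greywater=4 Hollowpine=7 Ironridge=4 → close Fernhollow (overflow 3)
  14÷5 = 2 each, +1 to first 4
Round 2: Ashgrove=11 Elkhorn=18 Greywater=7 Hollowpine=10 Ironridge=6 → close Elkhorn (overflow 5)
  18÷4 = 4 each, +1 to first 2
Round 3: Ashgrove=16 Greywater=12 Hollowpine=14 Ironridge=10 → close Greywater (overflow 7)
  12÷3 = 4 each, +1 to first 0
Round 4: Ashgrove=20 Hollowpine=18 Ironridge=14 → close Hollowpine (overflow 10)
  18÷2 = 9 each, +1 to first 0
Round 5: Ashgrove=29 Ironridge=23 → close Ashgrove (overflow 16)
  29÷1 = 29 each, +1 to first 0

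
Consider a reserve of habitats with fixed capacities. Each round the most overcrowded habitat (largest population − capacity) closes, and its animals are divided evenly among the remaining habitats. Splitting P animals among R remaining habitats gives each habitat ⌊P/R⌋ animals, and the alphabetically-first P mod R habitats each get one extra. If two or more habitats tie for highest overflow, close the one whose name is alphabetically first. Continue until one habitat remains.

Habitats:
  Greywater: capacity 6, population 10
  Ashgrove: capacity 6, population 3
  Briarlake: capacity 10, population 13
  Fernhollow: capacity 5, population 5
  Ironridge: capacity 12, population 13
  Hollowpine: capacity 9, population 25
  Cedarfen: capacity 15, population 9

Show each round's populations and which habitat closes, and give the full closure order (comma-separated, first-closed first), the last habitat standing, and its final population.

Closure order: Hollowpine, Greywater, Briarlake, Fernhollow, Ironridge, Ashgrove
Last habitat: Cedarfen with 78 animals

Round 1: Ashgrove=3 Briarlake=13 Cedarfen=9 Fernhollow=5 Greywater=10 Hollowpine=25 Ironridge=13 → close Hollowpine (overflow 16)
  25÷6 = 4 each, +1 to first 1
Round 2: Ashgrove=8 Briarlake=17 Cedarfen=13 Fernhollow=9 Greywater=14 Ironridge=17 → close Greywater (overflow 8)
  14÷5 = 2 each, +1 to first 4
Round 3: Ashgrove=11 Briarlake=20 Cedarfen=16 Fernhollow=12 Ironridge=19 → close Briarlake (overflow 10)
  20÷4 = 5 each, +1 to first 0
Round 4: Ashgrove=16 Cedarfen=21 Fernhollow=17 Ironridge=24 → close Fernhollow (overflow 12)
  17÷3 = 5 each, +1 to first 2
Round 5: Ashgrove=22 Cedarfen=27 Ironridge=29 → close Ironridge (overflow 17)
  29÷2 = 14 each, +1 to first 1
Round 6: Ashgrove=37 Cedarfen=41 → close Ashgrove (overflow 31)
  37÷1 = 37 each, +1 to first 0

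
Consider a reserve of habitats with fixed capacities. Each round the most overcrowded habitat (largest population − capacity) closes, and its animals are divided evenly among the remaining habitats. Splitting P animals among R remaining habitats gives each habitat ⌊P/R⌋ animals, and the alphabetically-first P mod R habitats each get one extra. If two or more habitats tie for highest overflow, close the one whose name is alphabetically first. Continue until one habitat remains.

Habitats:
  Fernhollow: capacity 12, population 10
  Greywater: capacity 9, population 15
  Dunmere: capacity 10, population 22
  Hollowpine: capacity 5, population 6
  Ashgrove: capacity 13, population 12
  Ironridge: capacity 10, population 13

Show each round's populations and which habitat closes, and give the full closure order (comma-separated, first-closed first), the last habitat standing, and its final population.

Round 1: Ashgrove=12 Dunmere=22 Fernhollow=10 Greywater=15 Hollowpine=6 Ironridge=13 → close Dunmere (overflow 12)
  22÷5 = 4 each, +1 to first 2
Round 2: Ashgrove=17 Fernhollow=15 Greywater=19 Hollowpine=10 Ironridge=17 → close Greywater (overflow 10)
  19÷4 = 4 each, +1 to first 3
Round 3: Ashgrove=22 Fernhollow=20 Hollowpine=15 Ironridge=21 → close Ironridge (overflow 11)
  21÷3 = 7 each, +1 to first 0
Round 4: Ashgrove=29 Fernhollow=27 Hollowpine=22 → close Hollowpine (overflow 17)
  22÷2 = 11 each, +1 to first 0
Round 5: Ashgrove=40 Fernhollow=38 → close Ashgrove (overflow 27)
  40÷1 = 40 each, +1 to first 0

Closure order: Dunmere, Greywater, Ironridge, Hollowpine, Ashgrove
Last habitat: Fernhollow with 78 animals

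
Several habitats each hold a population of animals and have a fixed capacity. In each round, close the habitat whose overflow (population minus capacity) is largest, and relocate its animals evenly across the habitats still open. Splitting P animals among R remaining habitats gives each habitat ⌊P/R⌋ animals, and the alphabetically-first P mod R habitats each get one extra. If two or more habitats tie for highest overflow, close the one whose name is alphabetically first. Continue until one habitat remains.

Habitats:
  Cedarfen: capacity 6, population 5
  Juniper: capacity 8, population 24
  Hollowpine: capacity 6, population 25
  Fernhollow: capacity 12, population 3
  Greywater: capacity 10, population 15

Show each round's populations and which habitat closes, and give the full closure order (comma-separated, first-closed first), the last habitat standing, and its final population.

Round 1: Cedarfen=5 Fernhollow=3 Greywater=15 Hollowpine=25 Juniper=24 → close Hollowpine (overflow 19)
  25÷4 = 6 each, +1 to first 1
Round 2: Cedarfen=12 Fernhollow=9 Greywater=21 Juniper=30 → close Juniper (overflow 22)
  30÷3 = 10 each, +1 to first 0
Round 3: Cedarfen=22 Fernhollow=19 Greywater=31 → close Greywater (overflow 21)
  31÷2 = 15 each, +1 to first 1
Round 4: Cedarfen=38 Fernhollow=34 → close Cedarfen (overflow 32)
  38÷1 = 38 each, +1 to first 0

Closure order: Hollowpine, Juniper, Greywater, Cedarfen
Last habitat: Fernhollow with 72 animals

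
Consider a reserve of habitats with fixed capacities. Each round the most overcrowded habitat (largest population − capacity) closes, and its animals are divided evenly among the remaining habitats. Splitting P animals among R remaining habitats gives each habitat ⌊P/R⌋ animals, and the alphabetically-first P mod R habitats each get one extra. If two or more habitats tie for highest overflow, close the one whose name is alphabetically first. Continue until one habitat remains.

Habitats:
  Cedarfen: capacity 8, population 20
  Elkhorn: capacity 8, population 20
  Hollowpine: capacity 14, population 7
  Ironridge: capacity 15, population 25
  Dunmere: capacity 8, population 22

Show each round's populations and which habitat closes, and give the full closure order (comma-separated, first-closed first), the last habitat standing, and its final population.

Round 1: Cedarfen=20 Dunmere=22 Elkhorn=20 Hollowpine=7 Ironridge=25 → close Dunmere (overflow 14)
  22÷4 = 5 each, +1 to first 2
Round 2: Cedarfen=26 Elkhorn=26 Hollowpine=12 Ironridge=30 → close Cedarfen (overflow 18)
  26÷3 = 8 each, +1 to first 2
Round 3: Elkhorn=35 Hollowpine=21 Ironridge=38 → close Elkhorn (overflow 27)
  35÷2 = 17 each, +1 to first 1
Round 4: Hollowpine=39 Ironridge=55 → close Ironridge (overflow 40)
  55÷1 = 55 each, +1 to first 0

Closure order: Dunmere, Cedarfen, Elkhorn, Ironridge
Last habitat: Hollowpine with 94 animals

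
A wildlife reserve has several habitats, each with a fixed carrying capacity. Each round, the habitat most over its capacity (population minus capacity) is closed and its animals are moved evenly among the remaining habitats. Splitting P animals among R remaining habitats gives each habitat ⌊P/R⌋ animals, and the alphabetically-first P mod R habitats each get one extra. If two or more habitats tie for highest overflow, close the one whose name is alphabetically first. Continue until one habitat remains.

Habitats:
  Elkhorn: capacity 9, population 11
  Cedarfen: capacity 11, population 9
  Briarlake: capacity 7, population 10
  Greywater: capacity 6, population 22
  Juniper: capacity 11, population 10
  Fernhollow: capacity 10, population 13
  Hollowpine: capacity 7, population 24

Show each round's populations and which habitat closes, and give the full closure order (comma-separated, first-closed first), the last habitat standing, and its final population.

Round 1: Briarlake=10 Cedarfen=9 Elkhorn=11 Fernhollow=13 Greywater=22 Hollowpine=24 Juniper=10 → close Hollowpine (overflow 17)
  24÷6 = 4 each, +1 to first 0
Round 2: Briarlake=14 Cedarfen=13 Elkhorn=15 Fernhollow=17 Greywater=26 Juniper=14 → close Greywater (overflow 20)
  26÷5 = 5 each, +1 to first 1
Round 3: Briarlake=20 Cedarfen=18 Elkhorn=20 Fernhollow=22 Juniper=19 → close Briarlake (overflow 13)
  20÷4 = 5 each, +1 to first 0
Round 4: Cedarfen=23 Elkhorn=25 Fernhollow=27 Juniper=24 → close Fernhollow (overflow 17)
  27÷3 = 9 each, +1 to first 0
Round 5: Cedarfen=32 Elkhorn=34 Juniper=33 → close Elkhorn (overflow 25)
  34÷2 = 17 each, +1 to first 0
Round 6: Cedarfen=49 Juniper=50 → close Juniper (overflow 39)
  50÷1 = 50 each, +1 to first 0

Closure order: Hollowpine, Greywater, Briarlake, Fernhollow, Elkhorn, Juniper
Last habitat: Cedarfen with 99 animals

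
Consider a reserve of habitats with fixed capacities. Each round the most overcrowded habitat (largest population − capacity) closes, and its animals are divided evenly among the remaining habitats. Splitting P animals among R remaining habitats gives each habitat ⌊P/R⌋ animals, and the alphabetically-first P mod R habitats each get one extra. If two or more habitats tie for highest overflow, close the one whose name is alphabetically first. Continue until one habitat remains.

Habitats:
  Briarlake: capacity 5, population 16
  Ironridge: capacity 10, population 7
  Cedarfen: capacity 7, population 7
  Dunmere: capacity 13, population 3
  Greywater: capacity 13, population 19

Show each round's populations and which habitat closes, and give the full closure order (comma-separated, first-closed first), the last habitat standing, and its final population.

Closure order: Briarlake, Greywater, Cedarfen, Ironridge
Last habitat: Dunmere with 52 animals

Round 1: Briarlake=16 Cedarfen=7 Dunmere=3 Greywater=19 Ironridge=7 → close Briarlake (overflow 11)
  16÷4 = 4 each, +1 to first 0
Round 2: Cedarfen=11 Dunmere=7 Greywater=23 Ironridge=11 → close Greywater (overflow 10)
  23÷3 = 7 each, +1 to first 2
Round 3: Cedarfen=19 Dunmere=15 Ironridge=18 → close Cedarfen (overflow 12)
  19÷2 = 9 each, +1 to first 1
Round 4: Dunmere=25 Ironridge=27 → close Ironridge (overflow 17)
  27÷1 = 27 each, +1 to first 0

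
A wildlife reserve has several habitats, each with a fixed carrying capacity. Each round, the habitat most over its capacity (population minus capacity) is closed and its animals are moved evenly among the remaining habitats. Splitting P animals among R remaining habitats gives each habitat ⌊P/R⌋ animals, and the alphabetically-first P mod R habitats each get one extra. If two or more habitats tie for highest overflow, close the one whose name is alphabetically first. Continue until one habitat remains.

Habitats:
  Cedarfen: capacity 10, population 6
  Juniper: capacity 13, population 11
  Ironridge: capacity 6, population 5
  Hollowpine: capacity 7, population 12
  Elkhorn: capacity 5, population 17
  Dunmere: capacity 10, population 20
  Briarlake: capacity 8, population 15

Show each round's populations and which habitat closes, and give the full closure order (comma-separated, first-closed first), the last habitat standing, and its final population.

Round 1: Briarlake=15 Cedarfen=6 Dunmere=20 Elkhorn=17 Hollowpine=12 Ironridge=5 Juniper=11 → close Elkhorn (overflow 12)
  17÷6 = 2 each, +1 to first 5
Round 2: Briarlake=18 Cedarfen=9 Dunmere=23 Hollowpine=15 Ironridge=8 Juniper=13 → close Dunmere (overflow 13)
  23÷5 = 4 each, +1 to first 3
Round 3: Briarlake=23 Cedarfen=14 Hollowpine=20 Ironridge=12 Juniper=17 → close Briarlake (overflow 15)
  23÷4 = 5 each, +1 to first 3
Round 4: Cedarfen=20 Hollowpine=26 Ironridge=18 Juniper=22 → close Hollowpine (overflow 19)
  26÷3 = 8 each, +1 to first 2
Round 5: Cedarfen=29 Ironridge=27 Juniper=30 → close Ironridge (overflow 21)
  27÷2 = 13 each, +1 to first 1
Round 6: Cedarfen=43 Juniper=43 → close Cedarfen (overflow 33)
  43÷1 = 43 each, +1 to first 0

Closure order: Elkhorn, Dunmere, Briarlake, Hollowpine, Ironridge, Cedarfen
Last habitat: Juniper with 86 animals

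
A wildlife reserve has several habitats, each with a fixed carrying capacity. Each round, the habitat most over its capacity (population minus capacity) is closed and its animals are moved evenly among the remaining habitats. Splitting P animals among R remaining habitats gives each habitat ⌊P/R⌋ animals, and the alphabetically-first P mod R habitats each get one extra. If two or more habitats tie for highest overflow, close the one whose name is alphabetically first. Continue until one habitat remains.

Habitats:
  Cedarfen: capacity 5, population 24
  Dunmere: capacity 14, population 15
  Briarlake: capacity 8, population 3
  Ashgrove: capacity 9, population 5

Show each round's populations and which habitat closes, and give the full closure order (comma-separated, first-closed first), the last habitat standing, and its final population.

Closure order: Cedarfen, Dunmere, Ashgrove
Last habitat: Briarlake with 47 animals

Round 1: Ashgrove=5 Briarlake=3 Cedarfen=24 Dunmere=15 → close Cedarfen (overflow 19)
  24÷3 = 8 each, +1 to first 0
Round 2: Ashgrove=13 Briarlake=11 Dunmere=23 → close Dunmere (overflow 9)
  23÷2 = 11 each, +1 to first 1
Round 3: Ashgrove=25 Briarlake=22 → close Ashgrove (overflow 16)
  25÷1 = 25 each, +1 to first 0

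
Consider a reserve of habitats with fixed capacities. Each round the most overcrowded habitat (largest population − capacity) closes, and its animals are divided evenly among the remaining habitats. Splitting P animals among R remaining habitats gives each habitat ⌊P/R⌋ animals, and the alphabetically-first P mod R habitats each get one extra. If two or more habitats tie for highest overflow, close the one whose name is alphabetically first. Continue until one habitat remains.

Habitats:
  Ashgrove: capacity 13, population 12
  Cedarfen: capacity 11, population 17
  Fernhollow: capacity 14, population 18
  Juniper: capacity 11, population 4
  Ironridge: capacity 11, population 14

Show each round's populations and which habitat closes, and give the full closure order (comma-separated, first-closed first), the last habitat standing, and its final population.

Round 1: Ashgrove=12 Cedarfen=17 Fernhollow=18 Ironridge=14 Juniper=4 → close Cedarfen (overflow 6)
  17÷4 = 4 each, +1 to first 1
Round 2: Ashgrove=17 Fernhollow=22 Ironridge=18 Juniper=8 → close Fernhollow (overflow 8)
  22÷3 = 7 each, +1 to first 1
Round 3: Ashgrove=25 Ironridge=25 Juniper=15 → close Ironridge (overflow 14)
  25÷2 = 12 each, +1 to first 1
Round 4: Ashgrove=38 Juniper=27 → close Ashgrove (overflow 25)
  38÷1 = 38 each, +1 to first 0

Closure order: Cedarfen, Fernhollow, Ironridge, Ashgrove
Last habitat: Juniper with 65 animals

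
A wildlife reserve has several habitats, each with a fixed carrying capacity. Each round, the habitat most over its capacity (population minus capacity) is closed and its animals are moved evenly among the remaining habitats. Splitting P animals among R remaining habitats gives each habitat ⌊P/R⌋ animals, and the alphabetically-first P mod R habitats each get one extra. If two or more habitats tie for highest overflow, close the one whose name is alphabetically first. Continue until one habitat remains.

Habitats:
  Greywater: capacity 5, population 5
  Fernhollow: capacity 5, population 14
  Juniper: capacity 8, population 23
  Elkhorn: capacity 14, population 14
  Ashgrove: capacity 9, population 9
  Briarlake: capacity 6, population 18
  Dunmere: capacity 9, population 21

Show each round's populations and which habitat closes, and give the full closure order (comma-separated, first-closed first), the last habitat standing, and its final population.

Closure order: Juniper, Briarlake, Dunmere, Fernhollow, Ashgrove, Elkhorn
Last habitat: Greywater with 104 animals

Round 1: Ashgrove=9 Briarlake=18 Dunmere=21 Elkhorn=14 Fernhollow=14 Greywater=5 Juniper=23 → close Juniper (overflow 15)
  23÷6 = 3 each, +1 to first 5
Round 2: Ashgrove=13 Briarlake=22 Dunmere=25 Elkhorn=18 Fernhollow=18 Greywater=8 → close Briarlake (overflow 16)
  22÷5 = 4 each, +1 to first 2
Round 3: Ashgrove=18 Dunmere=30 Elkhorn=22 Fernhollow=22 Greywater=12 → close Dunmere (overflow 21)
  30÷4 = 7 each, +1 to first 2
Round 4: Ashgrove=26 Elkhorn=30 Fernhollow=29 Greywater=19 → close Fernhollow (overflow 24)
  29÷3 = 9 each, +1 to first 2
Round 5: Ashgrove=36 Elkhorn=40 Greywater=28 → close Ashgrove (overflow 27)
  36÷2 = 18 each, +1 to first 0
Round 6: Elkhorn=58 Greywater=46 → close Elkhorn (overflow 44)
  58÷1 = 58 each, +1 to first 0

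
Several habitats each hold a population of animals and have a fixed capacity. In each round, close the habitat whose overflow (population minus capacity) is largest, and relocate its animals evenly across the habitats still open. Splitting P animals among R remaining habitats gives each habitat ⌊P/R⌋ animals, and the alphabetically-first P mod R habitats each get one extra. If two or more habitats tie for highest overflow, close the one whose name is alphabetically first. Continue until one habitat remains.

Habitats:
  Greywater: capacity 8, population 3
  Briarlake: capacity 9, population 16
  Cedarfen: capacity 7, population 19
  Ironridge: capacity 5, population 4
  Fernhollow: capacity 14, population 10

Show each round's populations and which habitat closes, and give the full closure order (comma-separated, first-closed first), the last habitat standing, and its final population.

Round 1: Briarlake=16 Cedarfen=19 Fernhollow=10 Greywater=3 Ironridge=4 → close Cedarfen (overflow 12)
  19÷4 = 4 each, +1 to first 3
Round 2: Briarlake=21 Fernhollow=15 Greywater=8 Ironridge=8 → close Briarlake (overflow 12)
  21÷3 = 7 each, +1 to first 0
Round 3: Fernhollow=22 Greywater=15 Ironridge=15 → close Ironridge (overflow 10)
  15÷2 = 7 each, +1 to first 1
Round 4: Fernhollow=30 Greywater=22 → close Fernhollow (overflow 16)
  30÷1 = 30 each, +1 to first 0

Closure order: Cedarfen, Briarlake, Ironridge, Fernhollow
Last habitat: Greywater with 52 animals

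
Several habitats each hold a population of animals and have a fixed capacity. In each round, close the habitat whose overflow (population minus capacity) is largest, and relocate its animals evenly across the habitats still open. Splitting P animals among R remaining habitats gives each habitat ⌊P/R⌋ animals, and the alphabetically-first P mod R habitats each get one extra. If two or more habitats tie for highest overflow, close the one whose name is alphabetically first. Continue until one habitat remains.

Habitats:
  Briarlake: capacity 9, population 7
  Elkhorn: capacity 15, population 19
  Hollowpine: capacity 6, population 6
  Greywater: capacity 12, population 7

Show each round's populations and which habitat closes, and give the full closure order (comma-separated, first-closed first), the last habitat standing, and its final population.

Round 1: Briarlake=7 Elkhorn=19 Greywater=7 Hollowpine=6 → close Elkhorn (overflow 4)
  19÷3 = 6 each, +1 to first 1
Round 2: Briarlake=14 Greywater=13 Hollowpine=12 → close Hollowpine (overflow 6)
  12÷2 = 6 each, +1 to first 0
Round 3: Briarlake=20 Greywater=19 → close Briarlake (overflow 11)
  20÷1 = 20 each, +1 to first 0

Closure order: Elkhorn, Hollowpine, Briarlake
Last habitat: Greywater with 39 animals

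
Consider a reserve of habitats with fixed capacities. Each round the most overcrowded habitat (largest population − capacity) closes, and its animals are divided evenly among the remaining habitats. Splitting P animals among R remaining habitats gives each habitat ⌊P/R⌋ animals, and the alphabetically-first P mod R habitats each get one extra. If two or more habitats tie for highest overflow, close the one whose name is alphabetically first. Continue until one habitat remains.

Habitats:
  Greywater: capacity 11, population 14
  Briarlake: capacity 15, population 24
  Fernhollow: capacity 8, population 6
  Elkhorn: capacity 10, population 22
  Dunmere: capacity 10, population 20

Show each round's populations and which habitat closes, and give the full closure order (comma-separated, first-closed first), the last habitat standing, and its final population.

Round 1: Briarlake=24 Dunmere=20 Elkhorn=22 Fernhollow=6 Greywater=14 → close Elkhorn (overflow 12)
  22÷4 = 5 each, +1 to first 2
Round 2: Briarlake=30 Dunmere=26 Fernhollow=11 Greywater=19 → close Dunmere (overflow 16)
  26÷3 = 8 each, +1 to first 2
Round 3: Briarlake=39 Fernhollow=20 Greywater=27 → close Briarlake (overflow 24)
  39÷2 = 19 each, +1 to first 1
Round 4: Fernhollow=40 Greywater=46 → close Greywater (overflow 35)
  46÷1 = 46 each, +1 to first 0

Closure order: Elkhorn, Dunmere, Briarlake, Greywater
Last habitat: Fernhollow with 86 animals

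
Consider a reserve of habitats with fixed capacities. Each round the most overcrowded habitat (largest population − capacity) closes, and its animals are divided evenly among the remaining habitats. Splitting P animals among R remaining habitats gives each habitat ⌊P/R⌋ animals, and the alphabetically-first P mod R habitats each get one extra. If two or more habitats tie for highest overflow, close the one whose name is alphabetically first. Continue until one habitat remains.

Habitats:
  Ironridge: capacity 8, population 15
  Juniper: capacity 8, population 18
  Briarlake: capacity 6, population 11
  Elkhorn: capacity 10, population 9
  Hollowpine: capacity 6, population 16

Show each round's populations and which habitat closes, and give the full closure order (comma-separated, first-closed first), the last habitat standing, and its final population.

Closure order: Hollowpine, Juniper, Ironridge, Briarlake
Last habitat: Elkhorn with 69 animals

Round 1: Briarlake=11 Elkhorn=9 Hollowpine=16 Ironridge=15 Juniper=18 → close Hollowpine (overflow 10)
  16÷4 = 4 each, +1 to first 0
Round 2: Briarlake=15 Elkhorn=13 Ironridge=19 Juniper=22 → close Juniper (overflow 14)
  22÷3 = 7 each, +1 to first 1
Round 3: Briarlake=23 Elkhorn=20 Ironridge=26 → close Ironridge (overflow 18)
  26÷2 = 13 each, +1 to first 0
Round 4: Briarlake=36 Elkhorn=33 → close Briarlake (overflow 30)
  36÷1 = 36 each, +1 to first 0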